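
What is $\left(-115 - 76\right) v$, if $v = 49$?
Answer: $-9359$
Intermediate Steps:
$\left(-115 - 76\right) v = \left(-115 - 76\right) 49 = \left(-191\right) 49 = -9359$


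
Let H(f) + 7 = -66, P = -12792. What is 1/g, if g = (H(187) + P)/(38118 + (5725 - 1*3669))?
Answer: -40174/12865 ≈ -3.1227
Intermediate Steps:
H(f) = -73 (H(f) = -7 - 66 = -73)
g = -12865/40174 (g = (-73 - 12792)/(38118 + (5725 - 1*3669)) = -12865/(38118 + (5725 - 3669)) = -12865/(38118 + 2056) = -12865/40174 ≈ -0.32023)
1/g = 1/(-12865/40174) = -40174/12865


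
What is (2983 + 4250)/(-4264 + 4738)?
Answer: 2411/158 ≈ 15.259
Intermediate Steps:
(2983 + 4250)/(-4264 + 4738) = 7233/474 = 7233*(1/474) = 2411/158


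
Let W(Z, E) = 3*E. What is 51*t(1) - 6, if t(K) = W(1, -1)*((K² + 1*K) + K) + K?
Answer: -414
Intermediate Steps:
t(K) = -5*K - 3*K² (t(K) = (3*(-1))*((K² + 1*K) + K) + K = -3*((K² + K) + K) + K = -3*((K + K²) + K) + K = -3*(K² + 2*K) + K = (-6*K - 3*K²) + K = -5*K - 3*K²)
51*t(1) - 6 = 51*(-1*1*(5 + 3*1)) - 6 = 51*(-1*1*(5 + 3)) - 6 = 51*(-1*1*8) - 6 = 51*(-8) - 6 = -408 - 6 = -414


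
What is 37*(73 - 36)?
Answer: 1369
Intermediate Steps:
37*(73 - 36) = 37*37 = 1369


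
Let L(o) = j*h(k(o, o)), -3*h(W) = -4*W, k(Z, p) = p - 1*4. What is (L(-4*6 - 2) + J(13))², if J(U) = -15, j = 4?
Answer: 30625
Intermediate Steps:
k(Z, p) = -4 + p (k(Z, p) = p - 4 = -4 + p)
h(W) = 4*W/3 (h(W) = -(-4)*W/3 = 4*W/3)
L(o) = -64/3 + 16*o/3 (L(o) = 4*(4*(-4 + o)/3) = 4*(-16/3 + 4*o/3) = -64/3 + 16*o/3)
(L(-4*6 - 2) + J(13))² = ((-64/3 + 16*(-4*6 - 2)/3) - 15)² = ((-64/3 + 16*(-24 - 2)/3) - 15)² = ((-64/3 + (16/3)*(-26)) - 15)² = ((-64/3 - 416/3) - 15)² = (-160 - 15)² = (-175)² = 30625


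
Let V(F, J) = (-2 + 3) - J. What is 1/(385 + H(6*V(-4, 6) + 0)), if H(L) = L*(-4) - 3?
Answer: 1/502 ≈ 0.0019920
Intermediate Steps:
V(F, J) = 1 - J
H(L) = -3 - 4*L (H(L) = -4*L - 3 = -3 - 4*L)
1/(385 + H(6*V(-4, 6) + 0)) = 1/(385 + (-3 - 4*(6*(1 - 1*6) + 0))) = 1/(385 + (-3 - 4*(6*(1 - 6) + 0))) = 1/(385 + (-3 - 4*(6*(-5) + 0))) = 1/(385 + (-3 - 4*(-30 + 0))) = 1/(385 + (-3 - 4*(-30))) = 1/(385 + (-3 + 120)) = 1/(385 + 117) = 1/502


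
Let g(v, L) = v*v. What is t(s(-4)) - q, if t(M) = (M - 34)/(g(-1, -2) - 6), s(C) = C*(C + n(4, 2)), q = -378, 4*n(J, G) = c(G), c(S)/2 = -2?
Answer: 1904/5 ≈ 380.80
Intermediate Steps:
c(S) = -4 (c(S) = 2*(-2) = -4)
n(J, G) = -1 (n(J, G) = (¼)*(-4) = -1)
g(v, L) = v²
s(C) = C*(-1 + C) (s(C) = C*(C - 1) = C*(-1 + C))
t(M) = 34/5 - M/5 (t(M) = (M - 34)/((-1)² - 6) = (-34 + M)/(1 - 6) = (-34 + M)/(-5) = (-34 + M)*(-⅕) = 34/5 - M/5)
t(s(-4)) - q = (34/5 - (-4)*(-1 - 4)/5) - 1*(-378) = (34/5 - (-4)*(-5)/5) + 378 = (34/5 - ⅕*20) + 378 = (34/5 - 4) + 378 = 14/5 + 378 = 1904/5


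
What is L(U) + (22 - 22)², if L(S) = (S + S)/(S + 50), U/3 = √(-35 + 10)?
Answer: 18/109 + 60*I/109 ≈ 0.16514 + 0.55046*I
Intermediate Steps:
U = 15*I (U = 3*√(-35 + 10) = 3*√(-25) = 3*(5*I) = 15*I ≈ 15.0*I)
L(S) = 2*S/(50 + S) (L(S) = (2*S)/(50 + S) = 2*S/(50 + S))
L(U) + (22 - 22)² = 2*(15*I)/(50 + 15*I) + (22 - 22)² = 2*(15*I)*((50 - 15*I)/2725) + 0² = 6*I*(50 - 15*I)/545 + 0 = 6*I*(50 - 15*I)/545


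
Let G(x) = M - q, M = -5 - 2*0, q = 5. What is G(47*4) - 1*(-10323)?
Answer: 10313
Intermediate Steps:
M = -5 (M = -5 + 0 = -5)
G(x) = -10 (G(x) = -5 - 1*5 = -5 - 5 = -10)
G(47*4) - 1*(-10323) = -10 - 1*(-10323) = -10 + 10323 = 10313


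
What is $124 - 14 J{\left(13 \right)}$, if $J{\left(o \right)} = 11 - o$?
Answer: $152$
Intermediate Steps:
$124 - 14 J{\left(13 \right)} = 124 - 14 \left(11 - 13\right) = 124 - -28 = 124 + 28 = 152$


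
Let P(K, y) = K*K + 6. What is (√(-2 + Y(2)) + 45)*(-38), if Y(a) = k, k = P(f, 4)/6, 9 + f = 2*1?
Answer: -1710 - 19*√258/3 ≈ -1811.7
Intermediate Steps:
f = -7 (f = -9 + 2*1 = -9 + 2 = -7)
P(K, y) = 6 + K² (P(K, y) = K² + 6 = 6 + K²)
k = 55/6 (k = (6 + (-7)²)/6 = (6 + 49)*(⅙) = 55*(⅙) = 55/6 ≈ 9.1667)
Y(a) = 55/6
(√(-2 + Y(2)) + 45)*(-38) = (√(-2 + 55/6) + 45)*(-38) = (√(43/6) + 45)*(-38) = (√258/6 + 45)*(-38) = (45 + √258/6)*(-38) = -1710 - 19*√258/3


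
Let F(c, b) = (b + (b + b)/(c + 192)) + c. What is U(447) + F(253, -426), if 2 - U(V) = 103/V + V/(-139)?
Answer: -4698404011/27649185 ≈ -169.93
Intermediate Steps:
U(V) = 2 - 103/V + V/139 (U(V) = 2 - (103/V + V/(-139)) = 2 - (103/V + V*(-1/139)) = 2 - (103/V - V/139) = 2 + (-103/V + V/139) = 2 - 103/V + V/139)
F(c, b) = b + c + 2*b/(192 + c) (F(c, b) = (b + (2*b)/(192 + c)) + c = (b + 2*b/(192 + c)) + c = b + c + 2*b/(192 + c))
U(447) + F(253, -426) = (2 - 103/447 + (1/139)*447) + (253² + 192*253 + 194*(-426) - 426*253)/(192 + 253) = (2 - 103*1/447 + 447/139) + (64009 + 48576 - 82644 - 107778)/445 = (2 - 103/447 + 447/139) + (1/445)*(-77837) = 309758/62133 - 77837/445 = -4698404011/27649185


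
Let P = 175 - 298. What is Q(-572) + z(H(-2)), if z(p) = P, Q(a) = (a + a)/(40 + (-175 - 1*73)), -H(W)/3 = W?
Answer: -235/2 ≈ -117.50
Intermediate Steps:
H(W) = -3*W
Q(a) = -a/104 (Q(a) = (2*a)/(40 + (-175 - 73)) = (2*a)/(40 - 248) = (2*a)/(-208) = (2*a)*(-1/208) = -a/104)
P = -123
z(p) = -123
Q(-572) + z(H(-2)) = -1/104*(-572) - 123 = 11/2 - 123 = -235/2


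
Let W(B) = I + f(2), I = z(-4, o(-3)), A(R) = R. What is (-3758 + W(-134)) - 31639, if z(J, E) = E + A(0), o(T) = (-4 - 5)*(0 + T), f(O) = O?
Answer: -35368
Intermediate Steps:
o(T) = -9*T
z(J, E) = E (z(J, E) = E + 0 = E)
I = 27 (I = -9*(-3) = 27)
W(B) = 29 (W(B) = 27 + 2 = 29)
(-3758 + W(-134)) - 31639 = (-3758 + 29) - 31639 = -3729 - 31639 = -35368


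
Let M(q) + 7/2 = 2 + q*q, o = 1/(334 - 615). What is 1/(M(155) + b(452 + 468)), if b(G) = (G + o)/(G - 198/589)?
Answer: 76106321/1828416336389 ≈ 4.1624e-5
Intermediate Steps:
o = -1/281 (o = 1/(-281) = -1/281 ≈ -0.0035587)
M(q) = -3/2 + q² (M(q) = -7/2 + (2 + q*q) = -7/2 + (2 + q²) = -3/2 + q²)
b(G) = (-1/281 + G)/(-198/589 + G) (b(G) = (G - 1/281)/(G - 198/589) = (-1/281 + G)/(G - 198*1/589) = (-1/281 + G)/(G - 198/589) = (-1/281 + G)/(-198/589 + G))
1/(M(155) + b(452 + 468)) = 1/((-3/2 + 155²) + 589*(-1 + 281*(452 + 468))/(281*(-198 + 589*(452 + 468)))) = 1/((-3/2 + 24025) + 589*(-1 + 281*920)/(281*(-198 + 589*920))) = 1/(48047/2 + 589*(-1 + 258520)/(281*(-198 + 541880))) = 1/(48047/2 + (589/281)*258519/541682) = 1/(48047/2 + (589/281)*(1/541682)*258519) = 1/(48047/2 + 152267691/152212642) = 1/(1828416336389/76106321) = 76106321/1828416336389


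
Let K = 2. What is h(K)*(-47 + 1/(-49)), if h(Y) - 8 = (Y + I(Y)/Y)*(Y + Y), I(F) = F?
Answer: -46080/49 ≈ -940.41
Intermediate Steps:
h(Y) = 8 + 2*Y*(1 + Y) (h(Y) = 8 + (Y + Y/Y)*(Y + Y) = 8 + (Y + 1)*(2*Y) = 8 + (1 + Y)*(2*Y) = 8 + 2*Y*(1 + Y))
h(K)*(-47 + 1/(-49)) = (8 + 2*2 + 2*2²)*(-47 + 1/(-49)) = (8 + 4 + 2*4)*(-47 - 1/49) = (8 + 4 + 8)*(-2304/49) = 20*(-2304/49) = -46080/49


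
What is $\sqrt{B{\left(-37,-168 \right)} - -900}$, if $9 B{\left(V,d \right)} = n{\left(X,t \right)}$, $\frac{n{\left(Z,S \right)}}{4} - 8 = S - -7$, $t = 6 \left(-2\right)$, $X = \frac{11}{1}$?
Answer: $\frac{52 \sqrt{3}}{3} \approx 30.022$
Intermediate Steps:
$X = 11$ ($X = 11 \cdot 1 = 11$)
$t = -12$
$n{\left(Z,S \right)} = 60 + 4 S$ ($n{\left(Z,S \right)} = 32 + 4 \left(S - -7\right) = 32 + 4 \left(S + 7\right) = 32 + 4 \left(7 + S\right) = 32 + \left(28 + 4 S\right) = 60 + 4 S$)
$B{\left(V,d \right)} = \frac{4}{3}$ ($B{\left(V,d \right)} = \frac{60 + 4 \left(-12\right)}{9} = \frac{60 - 48}{9} = \frac{1}{9} \cdot 12 = \frac{4}{3}$)
$\sqrt{B{\left(-37,-168 \right)} - -900} = \sqrt{\frac{4}{3} - -900} = \sqrt{\frac{4}{3} + 900} = \sqrt{\frac{2704}{3}} = \frac{52 \sqrt{3}}{3}$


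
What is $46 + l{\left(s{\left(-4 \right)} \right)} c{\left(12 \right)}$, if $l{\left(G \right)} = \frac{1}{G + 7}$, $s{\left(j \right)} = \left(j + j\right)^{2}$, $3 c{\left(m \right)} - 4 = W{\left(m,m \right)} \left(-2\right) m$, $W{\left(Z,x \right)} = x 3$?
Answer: $\frac{8938}{213} \approx 41.962$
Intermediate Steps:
$W{\left(Z,x \right)} = 3 x$
$c{\left(m \right)} = \frac{4}{3} - 2 m^{2}$ ($c{\left(m \right)} = \frac{4}{3} + \frac{3 m \left(-2\right) m}{3} = \frac{4}{3} + \frac{- 6 m m}{3} = \frac{4}{3} + \frac{\left(-6\right) m^{2}}{3} = \frac{4}{3} - 2 m^{2}$)
$s{\left(j \right)} = 4 j^{2}$ ($s{\left(j \right)} = \left(2 j\right)^{2} = 4 j^{2}$)
$l{\left(G \right)} = \frac{1}{7 + G}$
$46 + l{\left(s{\left(-4 \right)} \right)} c{\left(12 \right)} = 46 + \frac{\frac{4}{3} - 2 \cdot 12^{2}}{7 + 4 \left(-4\right)^{2}} = 46 + \frac{\frac{4}{3} - 288}{7 + 4 \cdot 16} = 46 + \frac{\frac{4}{3} - 288}{7 + 64} = 46 + \frac{1}{71} \left(- \frac{860}{3}\right) = 46 - \frac{860}{213} = \frac{8938}{213}$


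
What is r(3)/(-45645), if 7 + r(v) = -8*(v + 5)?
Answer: 71/45645 ≈ 0.0015555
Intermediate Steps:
r(v) = -47 - 8*v (r(v) = -7 - 8*(v + 5) = -7 - 8*(5 + v) = -7 + (-40 - 8*v) = -47 - 8*v)
r(3)/(-45645) = (-47 - 8*3)/(-45645) = (-47 - 24)*(-1/45645) = -71*(-1/45645) = 71/45645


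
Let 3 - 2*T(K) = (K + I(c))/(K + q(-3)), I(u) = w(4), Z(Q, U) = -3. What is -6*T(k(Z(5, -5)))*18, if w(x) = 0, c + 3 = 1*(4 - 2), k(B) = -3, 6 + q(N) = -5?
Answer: -1053/7 ≈ -150.43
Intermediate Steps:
q(N) = -11 (q(N) = -6 - 5 = -11)
c = -1 (c = -3 + 1*(4 - 2) = -3 + 1*2 = -3 + 2 = -1)
I(u) = 0
T(K) = 3/2 - K/(2*(-11 + K)) (T(K) = 3/2 - (K + 0)/(2*(K - 11)) = 3/2 - K/(2*(-11 + K)))
-6*T(k(Z(5, -5)))*18 = -6*(-33/2 - 3)/(-11 - 3)*18 = -6*(-39)/((-14)*2)*18 = -(-3)*(-39)/(7*2)*18 = -6*39/28*18 = -117/14*18 = -1053/7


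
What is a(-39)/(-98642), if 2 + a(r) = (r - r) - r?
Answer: -1/2666 ≈ -0.00037509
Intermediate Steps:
a(r) = -2 - r (a(r) = -2 + ((r - r) - r) = -2 + (0 - r) = -2 - r)
a(-39)/(-98642) = (-2 - 1*(-39))/(-98642) = (-2 + 39)*(-1/98642) = 37*(-1/98642) = -1/2666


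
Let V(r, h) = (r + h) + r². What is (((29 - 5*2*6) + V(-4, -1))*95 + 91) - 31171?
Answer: -32980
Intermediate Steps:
V(r, h) = h + r + r² (V(r, h) = (h + r) + r² = h + r + r²)
(((29 - 5*2*6) + V(-4, -1))*95 + 91) - 31171 = (((29 - 5*2*6) + (-1 - 4 + (-4)²))*95 + 91) - 31171 = (((29 - 10*6) + (-1 - 4 + 16))*95 + 91) - 31171 = (((29 - 60) + 11)*95 + 91) - 31171 = ((-31 + 11)*95 + 91) - 31171 = (-20*95 + 91) - 31171 = (-1900 + 91) - 31171 = -1809 - 31171 = -32980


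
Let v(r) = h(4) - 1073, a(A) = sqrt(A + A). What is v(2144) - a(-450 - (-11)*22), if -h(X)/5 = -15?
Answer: -998 - 4*I*sqrt(26) ≈ -998.0 - 20.396*I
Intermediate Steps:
h(X) = 75 (h(X) = -5*(-15) = 75)
a(A) = sqrt(2)*sqrt(A) (a(A) = sqrt(2*A) = sqrt(2)*sqrt(A))
v(r) = -998 (v(r) = 75 - 1073 = -998)
v(2144) - a(-450 - (-11)*22) = -998 - sqrt(2)*sqrt(-450 - (-11)*22) = -998 - sqrt(2)*sqrt(-450 - 1*(-242)) = -998 - sqrt(2)*sqrt(-450 + 242) = -998 - sqrt(2)*sqrt(-208) = -998 - sqrt(2)*4*I*sqrt(13) = -998 - 4*I*sqrt(26)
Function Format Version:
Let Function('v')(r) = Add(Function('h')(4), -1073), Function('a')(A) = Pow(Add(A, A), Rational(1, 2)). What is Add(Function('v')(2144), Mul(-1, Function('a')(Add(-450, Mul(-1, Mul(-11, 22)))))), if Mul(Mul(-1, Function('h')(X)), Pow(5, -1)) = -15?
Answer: Add(-998, Mul(-4, I, Pow(26, Rational(1, 2)))) ≈ Add(-998.00, Mul(-20.396, I))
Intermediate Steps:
Function('h')(X) = 75 (Function('h')(X) = Mul(-5, -15) = 75)
Function('a')(A) = Mul(Pow(2, Rational(1, 2)), Pow(A, Rational(1, 2))) (Function('a')(A) = Pow(Mul(2, A), Rational(1, 2)) = Mul(Pow(2, Rational(1, 2)), Pow(A, Rational(1, 2))))
Function('v')(r) = -998 (Function('v')(r) = Add(75, -1073) = -998)
Add(Function('v')(2144), Mul(-1, Function('a')(Add(-450, Mul(-1, Mul(-11, 22)))))) = Add(-998, Mul(-1, Mul(Pow(2, Rational(1, 2)), Pow(Add(-450, Mul(-1, Mul(-11, 22))), Rational(1, 2))))) = Add(-998, Mul(-1, Mul(Pow(2, Rational(1, 2)), Pow(Add(-450, Mul(-1, -242)), Rational(1, 2))))) = Add(-998, Mul(-1, Mul(Pow(2, Rational(1, 2)), Pow(Add(-450, 242), Rational(1, 2))))) = Add(-998, Mul(-1, Mul(Pow(2, Rational(1, 2)), Pow(-208, Rational(1, 2))))) = Add(-998, Mul(-1, Mul(Pow(2, Rational(1, 2)), Mul(4, I, Pow(13, Rational(1, 2)))))) = Add(-998, Mul(-1, Mul(4, I, Pow(26, Rational(1, 2))))) = Add(-998, Mul(-4, I, Pow(26, Rational(1, 2))))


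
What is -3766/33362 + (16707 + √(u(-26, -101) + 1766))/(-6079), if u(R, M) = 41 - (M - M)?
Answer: -41448032/14486257 - √1807/6079 ≈ -2.8682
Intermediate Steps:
u(R, M) = 41 (u(R, M) = 41 - 1*0 = 41 + 0 = 41)
-3766/33362 + (16707 + √(u(-26, -101) + 1766))/(-6079) = -3766/33362 + (16707 + √(41 + 1766))/(-6079) = -3766*1/33362 + (16707 + √1807)*(-1/6079) = -269/2383 + (-16707/6079 - √1807/6079) = -41448032/14486257 - √1807/6079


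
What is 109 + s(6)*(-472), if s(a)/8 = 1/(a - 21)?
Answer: 5411/15 ≈ 360.73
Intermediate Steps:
s(a) = 8/(-21 + a) (s(a) = 8/(a - 21) = 8/(-21 + a))
109 + s(6)*(-472) = 109 + (8/(-21 + 6))*(-472) = 109 + (8/(-15))*(-472) = 109 + (8*(-1/15))*(-472) = 109 - 8/15*(-472) = 109 + 3776/15 = 5411/15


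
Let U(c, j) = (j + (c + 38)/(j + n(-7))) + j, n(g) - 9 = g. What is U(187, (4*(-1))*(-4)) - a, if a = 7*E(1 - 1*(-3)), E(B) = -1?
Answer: 103/2 ≈ 51.500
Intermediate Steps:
n(g) = 9 + g
a = -7 (a = 7*(-1) = -7)
U(c, j) = 2*j + (38 + c)/(2 + j) (U(c, j) = (j + (c + 38)/(j + (9 - 7))) + j = (j + (38 + c)/(j + 2)) + j = (j + (38 + c)/(2 + j)) + j = 2*j + (38 + c)/(2 + j))
U(187, (4*(-1))*(-4)) - a = (38 + 187 + 2*((4*(-1))*(-4))² + 4*((4*(-1))*(-4)))/(2 + (4*(-1))*(-4)) - 1*(-7) = (38 + 187 + 2*(-4*(-4))² + 4*(-4*(-4)))/(2 - 4*(-4)) + 7 = (38 + 187 + 2*16² + 4*16)/(2 + 16) + 7 = (38 + 187 + 2*256 + 64)/18 + 7 = (38 + 187 + 512 + 64)/18 + 7 = (1/18)*801 + 7 = 89/2 + 7 = 103/2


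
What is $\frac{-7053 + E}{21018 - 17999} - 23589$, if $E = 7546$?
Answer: $- \frac{71214698}{3019} \approx -23589.0$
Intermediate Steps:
$\frac{-7053 + E}{21018 - 17999} - 23589 = \frac{-7053 + 7546}{21018 - 17999} - 23589 = \frac{493}{3019} - 23589 = - \frac{71214698}{3019}$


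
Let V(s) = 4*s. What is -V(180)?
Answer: -720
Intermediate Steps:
-V(180) = -4*180 = -1*720 = -720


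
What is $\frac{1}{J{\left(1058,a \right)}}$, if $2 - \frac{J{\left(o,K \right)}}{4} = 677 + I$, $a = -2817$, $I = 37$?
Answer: $- \frac{1}{2848} \approx -0.00035112$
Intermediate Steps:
$J{\left(o,K \right)} = -2848$ ($J{\left(o,K \right)} = 8 - 4 \left(677 + 37\right) = 8 - 2856 = -2848$)
$\frac{1}{J{\left(1058,a \right)}} = \frac{1}{-2848} = - \frac{1}{2848}$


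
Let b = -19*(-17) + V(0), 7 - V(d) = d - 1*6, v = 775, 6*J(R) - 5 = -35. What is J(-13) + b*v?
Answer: 260395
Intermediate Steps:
J(R) = -5 (J(R) = 5/6 + (1/6)*(-35) = 5/6 - 35/6 = -5)
V(d) = 13 - d (V(d) = 7 - (d - 1*6) = 7 - (d - 6) = 7 - (-6 + d) = 7 + (6 - d) = 13 - d)
b = 336 (b = -19*(-17) + (13 - 1*0) = 323 + (13 + 0) = 323 + 13 = 336)
J(-13) + b*v = -5 + 336*775 = -5 + 260400 = 260395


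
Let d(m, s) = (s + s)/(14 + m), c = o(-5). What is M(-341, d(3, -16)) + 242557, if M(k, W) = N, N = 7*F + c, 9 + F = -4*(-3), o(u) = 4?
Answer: 242582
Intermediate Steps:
F = 3 (F = -9 - 4*(-3) = -9 + 12 = 3)
c = 4
d(m, s) = 2*s/(14 + m) (d(m, s) = (2*s)/(14 + m) = 2*s/(14 + m))
N = 25 (N = 7*3 + 4 = 21 + 4 = 25)
M(k, W) = 25
M(-341, d(3, -16)) + 242557 = 25 + 242557 = 242582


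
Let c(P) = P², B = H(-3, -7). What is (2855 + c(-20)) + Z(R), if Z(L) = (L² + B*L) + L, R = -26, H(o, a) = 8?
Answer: 3697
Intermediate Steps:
B = 8
Z(L) = L² + 9*L (Z(L) = (L² + 8*L) + L = L² + 9*L)
(2855 + c(-20)) + Z(R) = (2855 + (-20)²) - 26*(9 - 26) = (2855 + 400) - 26*(-17) = 3255 + 442 = 3697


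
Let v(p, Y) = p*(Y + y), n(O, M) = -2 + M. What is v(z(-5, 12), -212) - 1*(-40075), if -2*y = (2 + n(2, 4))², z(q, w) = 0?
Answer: 40075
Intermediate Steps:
y = -8 (y = -(2 + (-2 + 4))²/2 = -(2 + 2)²/2 = -½*4² = -½*16 = -8)
v(p, Y) = p*(-8 + Y) (v(p, Y) = p*(Y - 8) = p*(-8 + Y))
v(z(-5, 12), -212) - 1*(-40075) = 0*(-8 - 212) - 1*(-40075) = 0*(-220) + 40075 = 0 + 40075 = 40075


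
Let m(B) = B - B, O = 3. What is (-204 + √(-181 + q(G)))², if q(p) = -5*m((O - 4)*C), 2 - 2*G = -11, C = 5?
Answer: (204 - I*√181)² ≈ 41435.0 - 5489.1*I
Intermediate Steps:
m(B) = 0
G = 13/2 (G = 1 - ½*(-11) = 1 + 11/2 = 13/2 ≈ 6.5000)
q(p) = 0 (q(p) = -5*0 = 0)
(-204 + √(-181 + q(G)))² = (-204 + √(-181 + 0))² = (-204 + √(-181))² = (-204 + I*√181)²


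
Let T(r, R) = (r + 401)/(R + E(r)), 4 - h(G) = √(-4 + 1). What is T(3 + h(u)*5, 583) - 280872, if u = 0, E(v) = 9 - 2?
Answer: -82857028/295 - I*√3/118 ≈ -2.8087e+5 - 0.014678*I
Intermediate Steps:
E(v) = 7
h(G) = 4 - I*√3 (h(G) = 4 - √(-4 + 1) = 4 - √(-3) = 4 - I*√3)
T(r, R) = (401 + r)/(7 + R) (T(r, R) = (r + 401)/(R + 7) = (401 + r)/(7 + R))
T(3 + h(u)*5, 583) - 280872 = (401 + (3 + (4 - I*√3)*5))/(7 + 583) - 280872 = (401 + (3 + (20 - 5*I*√3)))/590 - 280872 = (401 + (23 - 5*I*√3))/590 - 280872 = (424 - 5*I*√3)/590 - 280872 = (212/295 - I*√3/118) - 280872 = -82857028/295 - I*√3/118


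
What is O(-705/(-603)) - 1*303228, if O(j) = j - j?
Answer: -303228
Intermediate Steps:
O(j) = 0
O(-705/(-603)) - 1*303228 = 0 - 1*303228 = 0 - 303228 = -303228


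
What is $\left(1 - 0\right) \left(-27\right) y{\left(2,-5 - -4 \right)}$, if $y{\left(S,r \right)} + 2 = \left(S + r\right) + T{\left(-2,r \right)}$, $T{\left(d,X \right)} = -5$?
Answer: $162$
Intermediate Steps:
$y{\left(S,r \right)} = -7 + S + r$ ($y{\left(S,r \right)} = -2 - \left(5 - S - r\right) = -2 + \left(-5 + S + r\right) = -7 + S + r$)
$\left(1 - 0\right) \left(-27\right) y{\left(2,-5 - -4 \right)} = \left(1 - 0\right) \left(-27\right) \left(-7 + 2 - 1\right) = \left(1 + 0\right) \left(-27\right) \left(-7 + 2 + \left(-5 + 4\right)\right) = 1 \left(-27\right) \left(-7 + 2 - 1\right) = \left(-27\right) \left(-6\right) = 162$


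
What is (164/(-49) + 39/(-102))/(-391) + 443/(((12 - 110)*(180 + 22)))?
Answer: -1689595/131584012 ≈ -0.012840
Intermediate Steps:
(164/(-49) + 39/(-102))/(-391) + 443/(((12 - 110)*(180 + 22))) = (164*(-1/49) + 39*(-1/102))*(-1/391) + 443/((-98*202)) = (-164/49 - 13/34)*(-1/391) + 443/(-19796) = -6213/1666*(-1/391) + 443*(-1/19796) = 6213/651406 - 443/19796 = -1689595/131584012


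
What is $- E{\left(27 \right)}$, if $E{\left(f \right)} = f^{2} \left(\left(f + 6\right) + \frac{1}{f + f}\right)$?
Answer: $- \frac{48141}{2} \approx -24071.0$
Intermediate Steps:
$E{\left(f \right)} = f^{2} \left(6 + f + \frac{1}{2 f}\right)$ ($E{\left(f \right)} = f^{2} \left(\left(6 + f\right) + \frac{1}{2 f}\right) = f^{2} \left(6 + f + \frac{1}{2 f}\right)$)
$- E{\left(27 \right)} = - 27 \left(\frac{1}{2} + 27^{2} + 6 \cdot 27\right) = - 27 \left(\frac{1}{2} + 729 + 162\right) = - \frac{27 \cdot 1783}{2} = \left(-1\right) \frac{48141}{2} = - \frac{48141}{2}$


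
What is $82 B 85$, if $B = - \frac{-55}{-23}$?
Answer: $- \frac{383350}{23} \approx -16667.0$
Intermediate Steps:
$B = - \frac{55}{23}$ ($B = - \frac{\left(-55\right) \left(-1\right)}{23} = \left(-1\right) \frac{55}{23} = - \frac{55}{23} \approx -2.3913$)
$82 B 85 = 82 \left(- \frac{55}{23}\right) 85 = \left(- \frac{4510}{23}\right) 85 = - \frac{383350}{23}$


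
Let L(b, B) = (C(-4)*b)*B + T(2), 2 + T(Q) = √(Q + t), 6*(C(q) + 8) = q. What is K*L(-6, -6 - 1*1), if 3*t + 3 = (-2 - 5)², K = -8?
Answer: 2928 - 16*√39/3 ≈ 2894.7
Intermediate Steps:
t = 46/3 (t = -1 + (-2 - 5)²/3 = -1 + (⅓)*(-7)² = -1 + (⅓)*49 = -1 + 49/3 = 46/3 ≈ 15.333)
C(q) = -8 + q/6
T(Q) = -2 + √(46/3 + Q) (T(Q) = -2 + √(Q + 46/3) = -2 + √(46/3 + Q))
L(b, B) = -2 + 2*√39/3 - 26*B*b/3 (L(b, B) = ((-8 + (⅙)*(-4))*b)*B + (-2 + √(138 + 9*2)/3) = ((-8 - ⅔)*b)*B + (-2 + √(138 + 18)/3) = (-26*b/3)*B + (-2 + √156/3) = -26*B*b/3 + (-2 + (2*√39)/3) = -26*B*b/3 + (-2 + 2*√39/3) = -2 + 2*√39/3 - 26*B*b/3)
K*L(-6, -6 - 1*1) = -8*(-2 + 2*√39/3 - 26/3*(-6 - 1*1)*(-6)) = -8*(-2 + 2*√39/3 - 26/3*(-6 - 1)*(-6)) = -8*(-2 + 2*√39/3 - 26/3*(-7)*(-6)) = -8*(-2 + 2*√39/3 - 364) = -8*(-366 + 2*√39/3) = 2928 - 16*√39/3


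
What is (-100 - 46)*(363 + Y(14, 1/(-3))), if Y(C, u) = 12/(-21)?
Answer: -370402/7 ≈ -52915.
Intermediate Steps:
Y(C, u) = -4/7 (Y(C, u) = 12*(-1/21) = -4/7)
(-100 - 46)*(363 + Y(14, 1/(-3))) = (-100 - 46)*(363 - 4/7) = -146*2537/7 = -370402/7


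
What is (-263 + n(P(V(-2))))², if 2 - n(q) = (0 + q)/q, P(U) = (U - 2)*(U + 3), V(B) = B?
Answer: 68644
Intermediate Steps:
P(U) = (-2 + U)*(3 + U)
n(q) = 1 (n(q) = 2 - (0 + q)/q = 2 - q/q = 2 - 1*1 = 2 - 1 = 1)
(-263 + n(P(V(-2))))² = (-263 + 1)² = (-262)² = 68644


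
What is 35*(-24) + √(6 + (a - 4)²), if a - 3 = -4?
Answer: -840 + √31 ≈ -834.43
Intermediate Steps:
a = -1 (a = 3 - 4 = -1)
35*(-24) + √(6 + (a - 4)²) = 35*(-24) + √(6 + (-1 - 4)²) = -840 + √(6 + (-5)²) = -840 + √(6 + 25) = -840 + √31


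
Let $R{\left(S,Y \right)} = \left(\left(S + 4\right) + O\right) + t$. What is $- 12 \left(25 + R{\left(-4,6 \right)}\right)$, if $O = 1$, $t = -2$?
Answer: $-288$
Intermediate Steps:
$R{\left(S,Y \right)} = 3 + S$ ($R{\left(S,Y \right)} = \left(\left(S + 4\right) + 1\right) - 2 = \left(\left(4 + S\right) + 1\right) - 2 = \left(5 + S\right) - 2 = 3 + S$)
$- 12 \left(25 + R{\left(-4,6 \right)}\right) = - 12 \left(25 + \left(3 - 4\right)\right) = - 12 \left(25 - 1\right) = \left(-12\right) 24 = -288$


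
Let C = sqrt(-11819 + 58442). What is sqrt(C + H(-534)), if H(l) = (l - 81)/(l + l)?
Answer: sqrt(18245 + 31684*sqrt(46623))/178 ≈ 14.714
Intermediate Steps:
H(l) = (-81 + l)/(2*l) (H(l) = (-81 + l)/((2*l)) = (-81 + l)*(1/(2*l)) = (-81 + l)/(2*l))
C = sqrt(46623) ≈ 215.92
sqrt(C + H(-534)) = sqrt(sqrt(46623) + (1/2)*(-81 - 534)/(-534)) = sqrt(sqrt(46623) + (1/2)*(-1/534)*(-615)) = sqrt(sqrt(46623) + 205/356) = sqrt(205/356 + sqrt(46623))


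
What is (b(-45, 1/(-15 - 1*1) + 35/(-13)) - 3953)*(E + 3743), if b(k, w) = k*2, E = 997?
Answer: -19163820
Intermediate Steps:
b(k, w) = 2*k
(b(-45, 1/(-15 - 1*1) + 35/(-13)) - 3953)*(E + 3743) = (2*(-45) - 3953)*(997 + 3743) = (-90 - 3953)*4740 = -4043*4740 = -19163820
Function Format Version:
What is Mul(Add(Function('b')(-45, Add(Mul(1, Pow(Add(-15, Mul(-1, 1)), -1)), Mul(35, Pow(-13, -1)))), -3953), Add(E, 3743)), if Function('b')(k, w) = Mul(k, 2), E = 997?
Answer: -19163820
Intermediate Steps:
Function('b')(k, w) = Mul(2, k)
Mul(Add(Function('b')(-45, Add(Mul(1, Pow(Add(-15, Mul(-1, 1)), -1)), Mul(35, Pow(-13, -1)))), -3953), Add(E, 3743)) = Mul(Add(Mul(2, -45), -3953), Add(997, 3743)) = Mul(Add(-90, -3953), 4740) = Mul(-4043, 4740) = -19163820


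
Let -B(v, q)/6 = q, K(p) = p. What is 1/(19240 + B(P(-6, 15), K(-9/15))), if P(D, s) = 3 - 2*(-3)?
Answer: 5/96218 ≈ 5.1965e-5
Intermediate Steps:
P(D, s) = 9 (P(D, s) = 3 + 6 = 9)
B(v, q) = -6*q
1/(19240 + B(P(-6, 15), K(-9/15))) = 1/(19240 - (-54)/15) = 1/(19240 - 6*(-⅗)) = 1/(19240 + 18/5) = 1/(96218/5) = 5/96218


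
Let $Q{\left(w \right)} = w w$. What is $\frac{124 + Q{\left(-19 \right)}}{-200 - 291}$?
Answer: $- \frac{485}{491} \approx -0.98778$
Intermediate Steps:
$Q{\left(w \right)} = w^{2}$
$\frac{124 + Q{\left(-19 \right)}}{-200 - 291} = \frac{124 + \left(-19\right)^{2}}{-200 - 291} = \frac{124 + 361}{-491} = 485 \left(- \frac{1}{491}\right) = - \frac{485}{491}$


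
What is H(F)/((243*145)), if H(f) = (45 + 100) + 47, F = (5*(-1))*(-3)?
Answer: 64/11745 ≈ 0.0054491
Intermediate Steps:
F = 15 (F = -5*(-3) = 15)
H(f) = 192 (H(f) = 145 + 47 = 192)
H(F)/((243*145)) = 192/((243*145)) = 192/35235 = 192*(1/35235) = 64/11745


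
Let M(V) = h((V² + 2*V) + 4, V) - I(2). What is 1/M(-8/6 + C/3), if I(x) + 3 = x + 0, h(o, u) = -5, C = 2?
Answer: -¼ ≈ -0.25000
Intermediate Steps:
I(x) = -3 + x (I(x) = -3 + (x + 0) = -3 + x)
M(V) = -4 (M(V) = -5 - (-3 + 2) = -5 - 1*(-1) = -5 + 1 = -4)
1/M(-8/6 + C/3) = 1/(-4) = -¼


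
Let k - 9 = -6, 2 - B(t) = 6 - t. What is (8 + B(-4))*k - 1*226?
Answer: -226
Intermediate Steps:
B(t) = -4 + t (B(t) = 2 - (6 - t) = 2 + (-6 + t) = -4 + t)
k = 3 (k = 9 - 6 = 3)
(8 + B(-4))*k - 1*226 = (8 + (-4 - 4))*3 - 1*226 = (8 - 8)*3 - 226 = 0*3 - 226 = 0 - 226 = -226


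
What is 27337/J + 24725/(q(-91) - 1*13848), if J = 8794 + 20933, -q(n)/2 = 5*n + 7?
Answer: -380931251/385024104 ≈ -0.98937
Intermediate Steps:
q(n) = -14 - 10*n (q(n) = -2*(5*n + 7) = -2*(7 + 5*n) = -14 - 10*n)
J = 29727
27337/J + 24725/(q(-91) - 1*13848) = 27337/29727 + 24725/((-14 - 10*(-91)) - 1*13848) = 27337*(1/29727) + 24725/((-14 + 910) - 13848) = 27337/29727 + 24725/(896 - 13848) = 27337/29727 + 24725/(-12952) = 27337/29727 + 24725*(-1/12952) = 27337/29727 - 24725/12952 = -380931251/385024104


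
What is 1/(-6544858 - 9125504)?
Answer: -1/15670362 ≈ -6.3815e-8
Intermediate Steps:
1/(-6544858 - 9125504) = 1/(-15670362) = -1/15670362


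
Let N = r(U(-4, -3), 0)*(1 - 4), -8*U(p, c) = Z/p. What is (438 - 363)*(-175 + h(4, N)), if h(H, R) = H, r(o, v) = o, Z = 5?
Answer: -12825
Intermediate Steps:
U(p, c) = -5/(8*p)
N = -15/32 (N = (-5/8/(-4))*(1 - 4) = -5/8*(-1/4)*(-3) = (5/32)*(-3) = -15/32 ≈ -0.46875)
(438 - 363)*(-175 + h(4, N)) = (438 - 363)*(-175 + 4) = 75*(-171) = -12825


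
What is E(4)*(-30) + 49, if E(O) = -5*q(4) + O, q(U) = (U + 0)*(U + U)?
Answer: 4729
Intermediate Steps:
q(U) = 2*U**2 (q(U) = U*(2*U) = 2*U**2)
E(O) = -160 + O (E(O) = -10*4**2 + O = -10*16 + O = -5*32 + O = -160 + O)
E(4)*(-30) + 49 = (-160 + 4)*(-30) + 49 = -156*(-30) + 49 = 4680 + 49 = 4729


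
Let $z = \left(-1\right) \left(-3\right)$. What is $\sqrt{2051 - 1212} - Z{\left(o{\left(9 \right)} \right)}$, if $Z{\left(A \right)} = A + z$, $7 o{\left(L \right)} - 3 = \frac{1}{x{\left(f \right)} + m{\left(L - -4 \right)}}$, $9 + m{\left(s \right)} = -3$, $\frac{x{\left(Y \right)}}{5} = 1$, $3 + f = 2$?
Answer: $- \frac{167}{49} + \sqrt{839} \approx 25.557$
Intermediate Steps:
$f = -1$ ($f = -3 + 2 = -1$)
$x{\left(Y \right)} = 5$ ($x{\left(Y \right)} = 5 \cdot 1 = 5$)
$m{\left(s \right)} = -12$ ($m{\left(s \right)} = -9 - 3 = -12$)
$z = 3$
$o{\left(L \right)} = \frac{20}{49}$ ($o{\left(L \right)} = \frac{3}{7} + \frac{1}{7 \left(5 - 12\right)} = \frac{3}{7} + \frac{1}{7 \left(-7\right)} = \frac{3}{7} + \frac{1}{7} \left(- \frac{1}{7}\right) = \frac{3}{7} - \frac{1}{49} = \frac{20}{49}$)
$Z{\left(A \right)} = 3 + A$ ($Z{\left(A \right)} = A + 3 = 3 + A$)
$\sqrt{2051 - 1212} - Z{\left(o{\left(9 \right)} \right)} = \sqrt{2051 - 1212} - \left(3 + \frac{20}{49}\right) = \sqrt{839} - \frac{167}{49} = - \frac{167}{49} + \sqrt{839}$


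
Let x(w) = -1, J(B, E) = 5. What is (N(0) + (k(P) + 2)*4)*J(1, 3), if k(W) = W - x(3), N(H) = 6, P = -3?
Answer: 30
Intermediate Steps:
k(W) = 1 + W (k(W) = W - 1*(-1) = W + 1 = 1 + W)
(N(0) + (k(P) + 2)*4)*J(1, 3) = (6 + ((1 - 3) + 2)*4)*5 = (6 + (-2 + 2)*4)*5 = (6 + 0*4)*5 = (6 + 0)*5 = 6*5 = 30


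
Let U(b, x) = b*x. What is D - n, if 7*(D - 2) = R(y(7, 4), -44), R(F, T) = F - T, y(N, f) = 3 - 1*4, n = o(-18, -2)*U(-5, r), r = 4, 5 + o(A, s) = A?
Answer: -3163/7 ≈ -451.86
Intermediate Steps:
o(A, s) = -5 + A
n = 460 (n = (-5 - 18)*(-5*4) = -23*(-20) = 460)
y(N, f) = -1 (y(N, f) = 3 - 4 = -1)
D = 57/7 (D = 2 + (-1 - 1*(-44))/7 = 2 + (-1 + 44)/7 = 2 + (⅐)*43 = 2 + 43/7 = 57/7 ≈ 8.1429)
D - n = 57/7 - 1*460 = 57/7 - 460 = -3163/7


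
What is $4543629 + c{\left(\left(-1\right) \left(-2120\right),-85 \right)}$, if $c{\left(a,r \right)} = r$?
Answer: $4543544$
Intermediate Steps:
$4543629 + c{\left(\left(-1\right) \left(-2120\right),-85 \right)} = 4543629 - 85 = 4543544$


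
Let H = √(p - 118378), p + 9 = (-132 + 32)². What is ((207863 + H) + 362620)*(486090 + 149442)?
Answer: 362560201956 + 1906596*I*√12043 ≈ 3.6256e+11 + 2.0923e+8*I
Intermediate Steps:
p = 9991 (p = -9 + (-132 + 32)² = -9 + (-100)² = -9 + 10000 = 9991)
H = 3*I*√12043 (H = √(9991 - 118378) = √(-108387) = 3*I*√12043 ≈ 329.22*I)
((207863 + H) + 362620)*(486090 + 149442) = ((207863 + 3*I*√12043) + 362620)*(486090 + 149442) = (570483 + 3*I*√12043)*635532 = 362560201956 + 1906596*I*√12043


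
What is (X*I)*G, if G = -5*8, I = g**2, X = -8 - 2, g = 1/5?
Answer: 16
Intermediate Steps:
g = 1/5 ≈ 0.20000
X = -10
I = 1/25 (I = (1/5)**2 = 1/25 ≈ 0.040000)
G = -40
(X*I)*G = -10*1/25*(-40) = -2/5*(-40) = 16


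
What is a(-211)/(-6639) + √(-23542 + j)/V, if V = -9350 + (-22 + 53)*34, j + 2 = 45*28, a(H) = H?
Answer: 211/6639 - 3*I*√619/4148 ≈ 0.031782 - 0.017994*I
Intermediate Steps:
j = 1258 (j = -2 + 45*28 = -2 + 1260 = 1258)
V = -8296 (V = -9350 + 31*34 = -9350 + 1054 = -8296)
a(-211)/(-6639) + √(-23542 + j)/V = -211/(-6639) + √(-23542 + 1258)/(-8296) = -211*(-1/6639) + √(-22284)*(-1/8296) = 211/6639 + (6*I*√619)*(-1/8296) = 211/6639 - 3*I*√619/4148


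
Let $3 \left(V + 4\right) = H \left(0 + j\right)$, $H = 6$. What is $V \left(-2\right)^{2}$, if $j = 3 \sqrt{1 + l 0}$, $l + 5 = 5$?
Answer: $8$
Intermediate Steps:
$l = 0$ ($l = -5 + 5 = 0$)
$j = 3$ ($j = 3 \sqrt{1 + 0 \cdot 0} = 3 \sqrt{1 + 0} = 3 \sqrt{1} = 3 \cdot 1 = 3$)
$V = 2$ ($V = -4 + \frac{6 \left(0 + 3\right)}{3} = -4 + \frac{6 \cdot 3}{3} = -4 + \frac{1}{3} \cdot 18 = -4 + 6 = 2$)
$V \left(-2\right)^{2} = 2 \left(-2\right)^{2} = 2 \cdot 4 = 8$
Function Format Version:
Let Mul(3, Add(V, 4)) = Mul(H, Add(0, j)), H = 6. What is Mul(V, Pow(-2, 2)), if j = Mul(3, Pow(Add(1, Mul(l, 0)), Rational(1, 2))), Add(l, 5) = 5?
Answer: 8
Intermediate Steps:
l = 0 (l = Add(-5, 5) = 0)
j = 3 (j = Mul(3, Pow(Add(1, Mul(0, 0)), Rational(1, 2))) = Mul(3, Pow(Add(1, 0), Rational(1, 2))) = Mul(3, Pow(1, Rational(1, 2))) = Mul(3, 1) = 3)
V = 2 (V = Add(-4, Mul(Rational(1, 3), Mul(6, Add(0, 3)))) = Add(-4, Mul(Rational(1, 3), Mul(6, 3))) = Add(-4, Mul(Rational(1, 3), 18)) = Add(-4, 6) = 2)
Mul(V, Pow(-2, 2)) = Mul(2, Pow(-2, 2)) = Mul(2, 4) = 8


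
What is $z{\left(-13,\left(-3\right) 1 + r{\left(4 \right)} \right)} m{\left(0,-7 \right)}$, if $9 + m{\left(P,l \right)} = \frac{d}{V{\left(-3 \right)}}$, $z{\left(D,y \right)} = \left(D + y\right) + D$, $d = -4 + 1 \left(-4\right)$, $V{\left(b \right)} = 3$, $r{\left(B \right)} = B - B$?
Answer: $\frac{1015}{3} \approx 338.33$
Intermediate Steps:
$r{\left(B \right)} = 0$
$d = -8$ ($d = -4 - 4 = -8$)
$z{\left(D,y \right)} = y + 2 D$
$m{\left(P,l \right)} = - \frac{35}{3}$ ($m{\left(P,l \right)} = -9 - \frac{8}{3} = - \frac{35}{3}$)
$z{\left(-13,\left(-3\right) 1 + r{\left(4 \right)} \right)} m{\left(0,-7 \right)} = \left(\left(\left(-3\right) 1 + 0\right) + 2 \left(-13\right)\right) \left(- \frac{35}{3}\right) = \left(\left(-3 + 0\right) - 26\right) \left(- \frac{35}{3}\right) = \left(-3 - 26\right) \left(- \frac{35}{3}\right) = \left(-29\right) \left(- \frac{35}{3}\right) = \frac{1015}{3}$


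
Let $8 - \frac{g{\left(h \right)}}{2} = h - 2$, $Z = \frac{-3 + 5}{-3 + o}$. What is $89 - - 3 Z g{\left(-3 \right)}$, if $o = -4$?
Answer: $\frac{467}{7} \approx 66.714$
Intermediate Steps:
$Z = - \frac{2}{7}$ ($Z = \frac{-3 + 5}{-3 - 4} = \frac{2}{-7} = 2 \left(- \frac{1}{7}\right) = - \frac{2}{7} \approx -0.28571$)
$g{\left(h \right)} = 20 - 2 h$ ($g{\left(h \right)} = 16 - 2 \left(h - 2\right) = 16 - 2 \left(-2 + h\right) = 16 - \left(-4 + 2 h\right) = 20 - 2 h$)
$89 - - 3 Z g{\left(-3 \right)} = 89 - \left(-3\right) \left(- \frac{2}{7}\right) \left(20 - -6\right) = 89 - \frac{6 \left(20 + 6\right)}{7} = 89 - \frac{6}{7} \cdot 26 = 89 - \frac{156}{7} = \frac{467}{7}$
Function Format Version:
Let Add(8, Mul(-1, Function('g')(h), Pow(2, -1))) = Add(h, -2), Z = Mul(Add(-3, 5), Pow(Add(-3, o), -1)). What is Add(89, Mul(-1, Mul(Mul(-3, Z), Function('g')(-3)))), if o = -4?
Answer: Rational(467, 7) ≈ 66.714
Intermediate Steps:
Z = Rational(-2, 7) (Z = Mul(Add(-3, 5), Pow(Add(-3, -4), -1)) = Mul(2, Pow(-7, -1)) = Mul(2, Rational(-1, 7)) = Rational(-2, 7) ≈ -0.28571)
Function('g')(h) = Add(20, Mul(-2, h)) (Function('g')(h) = Add(16, Mul(-2, Add(h, -2))) = Add(16, Mul(-2, Add(-2, h))) = Add(16, Add(4, Mul(-2, h))) = Add(20, Mul(-2, h)))
Add(89, Mul(-1, Mul(Mul(-3, Z), Function('g')(-3)))) = Add(89, Mul(-1, Mul(Mul(-3, Rational(-2, 7)), Add(20, Mul(-2, -3))))) = Add(89, Mul(-1, Mul(Rational(6, 7), Add(20, 6)))) = Add(89, Mul(-1, Mul(Rational(6, 7), 26))) = Add(89, Mul(-1, Rational(156, 7))) = Add(89, Rational(-156, 7)) = Rational(467, 7)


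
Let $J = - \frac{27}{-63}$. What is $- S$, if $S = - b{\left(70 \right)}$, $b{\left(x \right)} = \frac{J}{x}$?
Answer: $\frac{3}{490} \approx 0.0061224$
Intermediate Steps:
$J = \frac{3}{7}$ ($J = \left(-27\right) \left(- \frac{1}{63}\right) = \frac{3}{7} \approx 0.42857$)
$b{\left(x \right)} = \frac{3}{7 x}$
$S = - \frac{3}{490}$ ($S = - \frac{3}{7 \cdot 70} = \left(-1\right) \frac{3}{490} = - \frac{3}{490} \approx -0.0061224$)
$- S = \left(-1\right) \left(- \frac{3}{490}\right) = \frac{3}{490}$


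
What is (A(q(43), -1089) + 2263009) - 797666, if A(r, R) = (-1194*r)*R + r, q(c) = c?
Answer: 57376824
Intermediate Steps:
A(r, R) = r - 1194*R*r (A(r, R) = -1194*R*r + r = r - 1194*R*r)
(A(q(43), -1089) + 2263009) - 797666 = (43*(1 - 1194*(-1089)) + 2263009) - 797666 = (43*(1 + 1300266) + 2263009) - 797666 = (43*1300267 + 2263009) - 797666 = (55911481 + 2263009) - 797666 = 58174490 - 797666 = 57376824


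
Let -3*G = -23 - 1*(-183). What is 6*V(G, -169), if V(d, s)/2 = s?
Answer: -2028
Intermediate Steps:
G = -160/3 (G = -(-23 - 1*(-183))/3 = -(-23 + 183)/3 = -1/3*160 = -160/3 ≈ -53.333)
V(d, s) = 2*s
6*V(G, -169) = 6*(2*(-169)) = 6*(-338) = -2028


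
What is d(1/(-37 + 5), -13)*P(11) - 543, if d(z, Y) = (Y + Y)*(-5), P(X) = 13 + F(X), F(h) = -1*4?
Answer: 627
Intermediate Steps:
F(h) = -4
P(X) = 9 (P(X) = 13 - 4 = 9)
d(z, Y) = -10*Y (d(z, Y) = (2*Y)*(-5) = -10*Y)
d(1/(-37 + 5), -13)*P(11) - 543 = -10*(-13)*9 - 543 = 130*9 - 543 = 1170 - 543 = 627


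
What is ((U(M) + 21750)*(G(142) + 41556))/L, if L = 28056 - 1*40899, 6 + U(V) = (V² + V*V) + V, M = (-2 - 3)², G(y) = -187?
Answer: -317424337/4281 ≈ -74147.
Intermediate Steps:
M = 25 (M = (-5)² = 25)
U(V) = -6 + V + 2*V² (U(V) = -6 + ((V² + V*V) + V) = -6 + ((V² + V²) + V) = -6 + (2*V² + V) = -6 + (V + 2*V²) = -6 + V + 2*V²)
L = -12843 (L = 28056 - 40899 = -12843)
((U(M) + 21750)*(G(142) + 41556))/L = (((-6 + 25 + 2*25²) + 21750)*(-187 + 41556))/(-12843) = (((-6 + 25 + 2*625) + 21750)*41369)*(-1/12843) = (((-6 + 25 + 1250) + 21750)*41369)*(-1/12843) = ((1269 + 21750)*41369)*(-1/12843) = (23019*41369)*(-1/12843) = 952273011*(-1/12843) = -317424337/4281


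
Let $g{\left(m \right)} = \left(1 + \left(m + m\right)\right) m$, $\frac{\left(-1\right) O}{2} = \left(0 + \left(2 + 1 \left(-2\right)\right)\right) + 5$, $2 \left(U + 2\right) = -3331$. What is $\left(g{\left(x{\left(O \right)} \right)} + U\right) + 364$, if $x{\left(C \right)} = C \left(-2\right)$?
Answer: $- \frac{967}{2} \approx -483.5$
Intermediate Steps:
$U = - \frac{3335}{2}$ ($U = -2 + \frac{1}{2} \left(-3331\right) = -2 - \frac{3331}{2} = - \frac{3335}{2} \approx -1667.5$)
$O = -10$ ($O = - 2 \left(\left(0 + \left(2 + 1 \left(-2\right)\right)\right) + 5\right) = - 2 \left(\left(0 + \left(2 - 2\right)\right) + 5\right) = - 2 \left(\left(0 + 0\right) + 5\right) = - 2 \left(0 + 5\right) = \left(-2\right) 5 = -10$)
$x{\left(C \right)} = - 2 C$
$g{\left(m \right)} = m \left(1 + 2 m\right)$ ($g{\left(m \right)} = \left(1 + 2 m\right) m = m \left(1 + 2 m\right)$)
$\left(g{\left(x{\left(O \right)} \right)} + U\right) + 364 = \left(\left(-2\right) \left(-10\right) \left(1 + 2 \left(\left(-2\right) \left(-10\right)\right)\right) - \frac{3335}{2}\right) + 364 = \left(20 \left(1 + 2 \cdot 20\right) - \frac{3335}{2}\right) + 364 = \left(20 \left(1 + 40\right) - \frac{3335}{2}\right) + 364 = \left(20 \cdot 41 - \frac{3335}{2}\right) + 364 = \left(820 - \frac{3335}{2}\right) + 364 = - \frac{1695}{2} + 364 = - \frac{967}{2}$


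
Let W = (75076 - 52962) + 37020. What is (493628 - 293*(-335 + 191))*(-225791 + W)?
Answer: -89298153740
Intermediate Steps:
W = 59134 (W = 22114 + 37020 = 59134)
(493628 - 293*(-335 + 191))*(-225791 + W) = (493628 - 293*(-335 + 191))*(-225791 + 59134) = (493628 - 293*(-144))*(-166657) = (493628 + 42192)*(-166657) = 535820*(-166657) = -89298153740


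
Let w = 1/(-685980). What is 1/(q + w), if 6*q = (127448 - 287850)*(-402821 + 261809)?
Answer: 685980/2585985318187919 ≈ 2.6527e-10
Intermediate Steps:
w = -1/685980 ≈ -1.4578e-6
q = 3769767804 (q = ((127448 - 287850)*(-402821 + 261809))/6 = (-160402*(-141012))/6 = (⅙)*22618606824 = 3769767804)
1/(q + w) = 1/(3769767804 - 1/685980) = 1/(2585985318187919/685980) = 685980/2585985318187919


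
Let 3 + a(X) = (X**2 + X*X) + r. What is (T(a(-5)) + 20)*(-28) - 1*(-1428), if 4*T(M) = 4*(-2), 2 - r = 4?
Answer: 924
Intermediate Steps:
r = -2 (r = 2 - 1*4 = 2 - 4 = -2)
a(X) = -5 + 2*X**2 (a(X) = -3 + ((X**2 + X*X) - 2) = -3 + ((X**2 + X**2) - 2) = -3 + (2*X**2 - 2) = -3 + (-2 + 2*X**2) = -5 + 2*X**2)
T(M) = -2 (T(M) = (4*(-2))/4 = (1/4)*(-8) = -2)
(T(a(-5)) + 20)*(-28) - 1*(-1428) = (-2 + 20)*(-28) - 1*(-1428) = 18*(-28) + 1428 = -504 + 1428 = 924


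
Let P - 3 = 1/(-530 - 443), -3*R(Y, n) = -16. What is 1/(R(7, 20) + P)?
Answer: 2919/24322 ≈ 0.12001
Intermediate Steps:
R(Y, n) = 16/3 (R(Y, n) = -⅓*(-16) = 16/3)
P = 2918/973 (P = 3 + 1/(-530 - 443) = 3 + 1/(-973) = 3 - 1/973 = 2918/973 ≈ 2.9990)
1/(R(7, 20) + P) = 1/(16/3 + 2918/973) = 1/(24322/2919) = 2919/24322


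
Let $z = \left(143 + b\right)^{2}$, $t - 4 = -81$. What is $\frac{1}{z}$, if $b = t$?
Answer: $\frac{1}{4356} \approx 0.00022957$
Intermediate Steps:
$t = -77$ ($t = 4 - 81 = -77$)
$b = -77$
$z = 4356$ ($z = \left(143 - 77\right)^{2} = 66^{2} = 4356$)
$\frac{1}{z} = \frac{1}{4356}$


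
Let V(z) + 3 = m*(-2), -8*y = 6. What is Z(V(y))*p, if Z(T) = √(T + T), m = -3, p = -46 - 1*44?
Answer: -90*√6 ≈ -220.45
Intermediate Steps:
y = -¾ (y = -⅛*6 = -¾ ≈ -0.75000)
p = -90 (p = -46 - 44 = -90)
V(z) = 3 (V(z) = -3 - 3*(-2) = -3 + 6 = 3)
Z(T) = √2*√T (Z(T) = √(2*T) = √2*√T)
Z(V(y))*p = (√2*√3)*(-90) = √6*(-90) = -90*√6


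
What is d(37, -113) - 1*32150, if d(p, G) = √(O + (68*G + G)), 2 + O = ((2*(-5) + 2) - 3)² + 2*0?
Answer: -32150 + I*√7678 ≈ -32150.0 + 87.624*I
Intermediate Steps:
O = 119 (O = -2 + (((2*(-5) + 2) - 3)² + 2*0) = -2 + (((-10 + 2) - 3)² + 0) = -2 + ((-8 - 3)² + 0) = -2 + ((-11)² + 0) = -2 + (121 + 0) = -2 + 121 = 119)
d(p, G) = √(119 + 69*G) (d(p, G) = √(119 + (68*G + G)) = √(119 + 69*G))
d(37, -113) - 1*32150 = √(119 + 69*(-113)) - 1*32150 = √(119 - 7797) - 32150 = √(-7678) - 32150 = I*√7678 - 32150 = -32150 + I*√7678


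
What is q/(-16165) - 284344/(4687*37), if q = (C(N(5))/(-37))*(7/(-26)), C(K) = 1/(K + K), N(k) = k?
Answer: -1195069430409/728862715100 ≈ -1.6396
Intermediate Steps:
C(K) = 1/(2*K)
q = 7/9620 (q = (((½)/5)/(-37))*(7/(-26)) = (-1/(74*5))*(7*(-1/26)) = -1/37*⅒*(-7/26) = -1/370*(-7/26) = 7/9620 ≈ 0.00072765)
q/(-16165) - 284344/(4687*37) = (7/9620)/(-16165) - 284344/(4687*37) = (7/9620)*(-1/16165) - 284344/173419 = -7/155507300 - 284344*1/173419 = -7/155507300 - 284344/173419 = -1195069430409/728862715100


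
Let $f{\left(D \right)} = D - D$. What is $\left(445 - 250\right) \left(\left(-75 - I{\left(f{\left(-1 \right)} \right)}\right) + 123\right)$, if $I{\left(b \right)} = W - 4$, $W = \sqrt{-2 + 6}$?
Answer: $9750$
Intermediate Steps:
$W = 2$ ($W = \sqrt{4} = 2$)
$f{\left(D \right)} = 0$
$I{\left(b \right)} = -2$ ($I{\left(b \right)} = 2 - 4 = -2$)
$\left(445 - 250\right) \left(\left(-75 - I{\left(f{\left(-1 \right)} \right)}\right) + 123\right) = \left(445 - 250\right) \left(\left(-75 - -2\right) + 123\right) = 195 \left(\left(-75 + 2\right) + 123\right) = 195 \left(-73 + 123\right) = 195 \cdot 50 = 9750$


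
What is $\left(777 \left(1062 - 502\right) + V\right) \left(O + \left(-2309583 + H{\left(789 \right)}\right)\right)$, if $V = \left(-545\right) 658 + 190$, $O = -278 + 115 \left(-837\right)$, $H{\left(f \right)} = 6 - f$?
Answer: $-184609153300$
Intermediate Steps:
$O = -96533$ ($O = -278 - 96255 = -96533$)
$V = -358420$ ($V = -358610 + 190 = -358420$)
$\left(777 \left(1062 - 502\right) + V\right) \left(O + \left(-2309583 + H{\left(789 \right)}\right)\right) = \left(777 \left(1062 - 502\right) - 358420\right) \left(-96533 + \left(-2309583 + \left(6 - 789\right)\right)\right) = \left(777 \cdot 560 - 358420\right) \left(-96533 + \left(-2309583 + \left(6 - 789\right)\right)\right) = \left(435120 - 358420\right) \left(-96533 - 2310366\right) = 76700 \left(-96533 - 2310366\right) = 76700 \left(-2406899\right) = -184609153300$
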